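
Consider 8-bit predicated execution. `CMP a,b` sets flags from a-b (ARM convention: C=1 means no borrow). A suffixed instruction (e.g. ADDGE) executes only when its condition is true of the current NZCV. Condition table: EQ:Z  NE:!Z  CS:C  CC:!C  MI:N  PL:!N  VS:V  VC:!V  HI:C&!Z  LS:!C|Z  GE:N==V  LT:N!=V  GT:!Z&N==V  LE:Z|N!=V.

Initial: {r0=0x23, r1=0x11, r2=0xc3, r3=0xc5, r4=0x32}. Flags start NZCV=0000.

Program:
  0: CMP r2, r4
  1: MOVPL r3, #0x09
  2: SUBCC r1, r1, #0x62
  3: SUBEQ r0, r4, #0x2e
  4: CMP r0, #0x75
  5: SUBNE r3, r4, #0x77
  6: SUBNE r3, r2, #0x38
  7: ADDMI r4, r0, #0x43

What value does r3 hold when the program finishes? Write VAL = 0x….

0: ✓ CMP  NZCV=1010
1: · MOVPL
2: · SUBCC
3: · SUBEQ
4: ✓ CMP  NZCV=1000
5: ✓ SUBNE  r3←0xbb
6: ✓ SUBNE  r3←0x8b
7: ✓ ADDMI  r4←0x66

VAL = 0x8b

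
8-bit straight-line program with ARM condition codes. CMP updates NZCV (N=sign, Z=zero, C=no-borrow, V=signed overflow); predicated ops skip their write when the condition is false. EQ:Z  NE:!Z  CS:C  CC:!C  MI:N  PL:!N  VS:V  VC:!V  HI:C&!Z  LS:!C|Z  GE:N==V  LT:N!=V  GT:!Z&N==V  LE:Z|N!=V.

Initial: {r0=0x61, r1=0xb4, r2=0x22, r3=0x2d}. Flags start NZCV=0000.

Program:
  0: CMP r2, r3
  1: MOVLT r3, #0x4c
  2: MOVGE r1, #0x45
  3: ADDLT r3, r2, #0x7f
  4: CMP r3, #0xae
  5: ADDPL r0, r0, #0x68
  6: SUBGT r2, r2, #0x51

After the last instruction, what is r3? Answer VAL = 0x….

[0] flags=1000 → (cmp)
[1] flags=1000 LT?T → r3=0x4c
[2] flags=1000 GE?F → skip
[3] flags=1000 LT?T → r3=0xa1
[4] flags=1000 → (cmp)
[5] flags=1000 PL?F → skip
[6] flags=1000 GT?F → skip

VAL = 0xa1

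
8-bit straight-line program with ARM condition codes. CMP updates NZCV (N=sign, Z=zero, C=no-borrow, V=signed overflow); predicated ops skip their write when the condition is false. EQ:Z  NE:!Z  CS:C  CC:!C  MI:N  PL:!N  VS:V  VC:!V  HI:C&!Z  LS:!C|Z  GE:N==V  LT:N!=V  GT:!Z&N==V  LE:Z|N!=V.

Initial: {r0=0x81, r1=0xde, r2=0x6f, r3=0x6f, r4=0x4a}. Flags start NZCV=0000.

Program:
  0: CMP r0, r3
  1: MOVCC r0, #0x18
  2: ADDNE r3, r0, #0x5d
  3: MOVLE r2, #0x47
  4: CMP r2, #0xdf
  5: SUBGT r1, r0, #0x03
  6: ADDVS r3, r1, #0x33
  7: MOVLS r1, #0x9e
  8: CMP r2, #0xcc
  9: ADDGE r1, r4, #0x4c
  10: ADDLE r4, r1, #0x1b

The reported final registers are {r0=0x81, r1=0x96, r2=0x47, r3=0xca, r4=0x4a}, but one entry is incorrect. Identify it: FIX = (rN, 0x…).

FIX = (r3, 0xde)

[0] flags=0011 → (cmp)
[1] flags=0011 CC?F → skip
[2] flags=0011 NE?T → r3=0xde
[3] flags=0011 LE?T → r2=0x47
[4] flags=0000 → (cmp)
[5] flags=0000 GT?T → r1=0x7e
[6] flags=0000 VS?F → skip
[7] flags=0000 LS?T → r1=0x9e
[8] flags=0000 → (cmp)
[9] flags=0000 GE?T → r1=0x96
[10] flags=0000 LE?F → skip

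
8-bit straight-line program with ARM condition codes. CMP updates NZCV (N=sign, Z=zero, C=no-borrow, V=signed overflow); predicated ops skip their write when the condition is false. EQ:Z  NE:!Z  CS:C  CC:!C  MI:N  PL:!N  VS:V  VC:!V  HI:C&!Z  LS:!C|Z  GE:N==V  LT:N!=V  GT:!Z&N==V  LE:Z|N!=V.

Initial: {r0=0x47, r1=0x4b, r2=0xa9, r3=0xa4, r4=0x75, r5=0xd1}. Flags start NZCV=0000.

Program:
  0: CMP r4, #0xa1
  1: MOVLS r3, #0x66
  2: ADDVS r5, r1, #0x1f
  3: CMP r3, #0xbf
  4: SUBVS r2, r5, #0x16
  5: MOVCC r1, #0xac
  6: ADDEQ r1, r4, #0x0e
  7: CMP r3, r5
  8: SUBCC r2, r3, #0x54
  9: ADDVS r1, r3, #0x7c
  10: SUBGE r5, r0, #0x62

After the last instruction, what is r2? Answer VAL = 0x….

VAL = 0x12

[0] flags=1001 → (cmp)
[1] flags=1001 LS?T → r3=0x66
[2] flags=1001 VS?T → r5=0x6a
[3] flags=1001 → (cmp)
[4] flags=1001 VS?T → r2=0x54
[5] flags=1001 CC?T → r1=0xac
[6] flags=1001 EQ?F → skip
[7] flags=1000 → (cmp)
[8] flags=1000 CC?T → r2=0x12
[9] flags=1000 VS?F → skip
[10] flags=1000 GE?F → skip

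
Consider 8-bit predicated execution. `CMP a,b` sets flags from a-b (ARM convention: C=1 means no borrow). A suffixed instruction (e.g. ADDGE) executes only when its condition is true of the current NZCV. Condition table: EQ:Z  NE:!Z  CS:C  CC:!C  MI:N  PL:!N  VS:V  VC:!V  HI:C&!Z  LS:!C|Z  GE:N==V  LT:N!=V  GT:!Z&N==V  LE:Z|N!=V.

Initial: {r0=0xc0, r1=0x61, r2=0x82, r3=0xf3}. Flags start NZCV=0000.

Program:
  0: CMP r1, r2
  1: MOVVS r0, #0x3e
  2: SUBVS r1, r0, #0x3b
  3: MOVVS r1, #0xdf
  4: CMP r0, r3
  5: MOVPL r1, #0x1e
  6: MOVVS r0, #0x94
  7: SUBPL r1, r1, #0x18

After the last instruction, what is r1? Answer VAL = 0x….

[0] flags=1001 → (cmp)
[1] flags=1001 VS?T → r0=0x3e
[2] flags=1001 VS?T → r1=0x03
[3] flags=1001 VS?T → r1=0xdf
[4] flags=0000 → (cmp)
[5] flags=0000 PL?T → r1=0x1e
[6] flags=0000 VS?F → skip
[7] flags=0000 PL?T → r1=0x06

VAL = 0x06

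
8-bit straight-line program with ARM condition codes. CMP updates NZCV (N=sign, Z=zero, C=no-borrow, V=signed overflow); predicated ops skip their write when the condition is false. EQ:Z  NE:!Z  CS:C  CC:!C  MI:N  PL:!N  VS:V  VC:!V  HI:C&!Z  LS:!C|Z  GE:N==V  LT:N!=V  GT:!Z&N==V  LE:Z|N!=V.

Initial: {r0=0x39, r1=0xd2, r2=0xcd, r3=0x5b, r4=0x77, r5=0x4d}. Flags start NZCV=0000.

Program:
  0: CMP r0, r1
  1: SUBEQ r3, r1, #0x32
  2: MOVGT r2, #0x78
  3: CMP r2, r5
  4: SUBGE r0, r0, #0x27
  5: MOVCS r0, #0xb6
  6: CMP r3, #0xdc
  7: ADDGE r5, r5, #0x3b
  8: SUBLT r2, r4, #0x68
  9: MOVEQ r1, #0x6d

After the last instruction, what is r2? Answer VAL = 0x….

VAL = 0x78

0: ✓ CMP  NZCV=0000
1: · SUBEQ
2: ✓ MOVGT  r2←0x78
3: ✓ CMP  NZCV=0010
4: ✓ SUBGE  r0←0x12
5: ✓ MOVCS  r0←0xb6
6: ✓ CMP  NZCV=0000
7: ✓ ADDGE  r5←0x88
8: · SUBLT
9: · MOVEQ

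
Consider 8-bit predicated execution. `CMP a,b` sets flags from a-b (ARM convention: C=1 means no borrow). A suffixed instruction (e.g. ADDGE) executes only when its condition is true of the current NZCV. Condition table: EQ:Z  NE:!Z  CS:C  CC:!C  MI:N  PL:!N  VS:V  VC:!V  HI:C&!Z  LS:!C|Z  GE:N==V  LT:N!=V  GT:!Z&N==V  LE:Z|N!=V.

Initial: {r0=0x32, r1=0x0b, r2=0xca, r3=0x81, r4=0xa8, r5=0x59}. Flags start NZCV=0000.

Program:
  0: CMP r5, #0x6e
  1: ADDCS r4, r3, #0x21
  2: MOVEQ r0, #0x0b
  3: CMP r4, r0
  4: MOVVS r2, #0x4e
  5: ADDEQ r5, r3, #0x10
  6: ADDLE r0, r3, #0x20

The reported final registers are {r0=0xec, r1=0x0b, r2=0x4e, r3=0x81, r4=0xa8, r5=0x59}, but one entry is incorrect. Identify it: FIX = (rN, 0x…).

0: ✓ CMP  NZCV=1000
1: · ADDCS
2: · MOVEQ
3: ✓ CMP  NZCV=0011
4: ✓ MOVVS  r2←0x4e
5: · ADDEQ
6: ✓ ADDLE  r0←0xa1

FIX = (r0, 0xa1)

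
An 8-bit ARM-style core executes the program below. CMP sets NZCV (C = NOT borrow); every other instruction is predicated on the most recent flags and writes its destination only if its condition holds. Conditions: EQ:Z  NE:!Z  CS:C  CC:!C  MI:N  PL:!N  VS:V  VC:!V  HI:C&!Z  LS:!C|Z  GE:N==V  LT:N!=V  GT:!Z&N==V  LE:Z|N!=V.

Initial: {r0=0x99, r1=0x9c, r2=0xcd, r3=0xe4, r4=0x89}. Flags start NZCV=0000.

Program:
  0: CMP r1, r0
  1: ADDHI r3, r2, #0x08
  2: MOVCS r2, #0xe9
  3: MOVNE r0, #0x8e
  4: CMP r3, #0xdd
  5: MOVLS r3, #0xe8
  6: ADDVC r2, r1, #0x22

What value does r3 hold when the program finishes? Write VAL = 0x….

VAL = 0xe8

[0] flags=0010 → (cmp)
[1] flags=0010 HI?T → r3=0xd5
[2] flags=0010 CS?T → r2=0xe9
[3] flags=0010 NE?T → r0=0x8e
[4] flags=1000 → (cmp)
[5] flags=1000 LS?T → r3=0xe8
[6] flags=1000 VC?T → r2=0xbe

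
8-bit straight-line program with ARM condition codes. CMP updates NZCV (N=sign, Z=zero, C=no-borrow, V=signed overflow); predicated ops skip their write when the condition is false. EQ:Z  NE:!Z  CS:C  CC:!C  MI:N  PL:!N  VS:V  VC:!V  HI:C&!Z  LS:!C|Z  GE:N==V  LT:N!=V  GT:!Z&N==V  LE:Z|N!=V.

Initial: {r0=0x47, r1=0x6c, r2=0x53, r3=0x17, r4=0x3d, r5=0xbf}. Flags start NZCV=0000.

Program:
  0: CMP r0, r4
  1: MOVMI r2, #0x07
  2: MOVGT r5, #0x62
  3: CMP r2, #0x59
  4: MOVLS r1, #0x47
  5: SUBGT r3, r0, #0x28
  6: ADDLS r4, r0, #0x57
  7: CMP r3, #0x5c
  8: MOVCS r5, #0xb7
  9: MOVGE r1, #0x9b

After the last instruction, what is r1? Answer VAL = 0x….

0: ✓ CMP  NZCV=0010
1: · MOVMI
2: ✓ MOVGT  r5←0x62
3: ✓ CMP  NZCV=1000
4: ✓ MOVLS  r1←0x47
5: · SUBGT
6: ✓ ADDLS  r4←0x9e
7: ✓ CMP  NZCV=1000
8: · MOVCS
9: · MOVGE

VAL = 0x47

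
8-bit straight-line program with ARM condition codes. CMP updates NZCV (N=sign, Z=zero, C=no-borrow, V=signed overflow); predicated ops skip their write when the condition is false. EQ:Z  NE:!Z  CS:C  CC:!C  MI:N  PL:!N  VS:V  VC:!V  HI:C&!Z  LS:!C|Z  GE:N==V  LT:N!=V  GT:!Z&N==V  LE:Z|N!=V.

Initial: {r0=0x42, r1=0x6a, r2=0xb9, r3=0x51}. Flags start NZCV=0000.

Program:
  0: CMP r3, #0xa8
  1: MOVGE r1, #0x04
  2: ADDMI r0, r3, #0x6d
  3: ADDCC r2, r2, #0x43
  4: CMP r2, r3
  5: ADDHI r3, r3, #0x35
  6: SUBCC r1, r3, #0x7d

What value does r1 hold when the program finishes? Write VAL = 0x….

[0] flags=1001 → (cmp)
[1] flags=1001 GE?T → r1=0x04
[2] flags=1001 MI?T → r0=0xbe
[3] flags=1001 CC?T → r2=0xfc
[4] flags=1010 → (cmp)
[5] flags=1010 HI?T → r3=0x86
[6] flags=1010 CC?F → skip

VAL = 0x04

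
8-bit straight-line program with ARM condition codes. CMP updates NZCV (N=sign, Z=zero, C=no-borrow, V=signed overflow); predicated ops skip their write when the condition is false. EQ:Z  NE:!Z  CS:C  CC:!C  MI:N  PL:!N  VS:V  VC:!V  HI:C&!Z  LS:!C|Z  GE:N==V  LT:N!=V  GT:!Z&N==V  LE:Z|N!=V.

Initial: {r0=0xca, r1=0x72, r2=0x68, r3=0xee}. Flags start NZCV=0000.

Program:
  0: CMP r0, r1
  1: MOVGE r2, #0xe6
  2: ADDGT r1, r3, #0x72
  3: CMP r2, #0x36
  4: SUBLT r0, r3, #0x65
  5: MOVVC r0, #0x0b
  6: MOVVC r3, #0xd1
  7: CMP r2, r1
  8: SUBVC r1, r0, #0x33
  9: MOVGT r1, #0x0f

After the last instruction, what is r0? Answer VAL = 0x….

0: ✓ CMP  NZCV=0011
1: · MOVGE
2: · ADDGT
3: ✓ CMP  NZCV=0010
4: · SUBLT
5: ✓ MOVVC  r0←0x0b
6: ✓ MOVVC  r3←0xd1
7: ✓ CMP  NZCV=1000
8: ✓ SUBVC  r1←0xd8
9: · MOVGT

VAL = 0x0b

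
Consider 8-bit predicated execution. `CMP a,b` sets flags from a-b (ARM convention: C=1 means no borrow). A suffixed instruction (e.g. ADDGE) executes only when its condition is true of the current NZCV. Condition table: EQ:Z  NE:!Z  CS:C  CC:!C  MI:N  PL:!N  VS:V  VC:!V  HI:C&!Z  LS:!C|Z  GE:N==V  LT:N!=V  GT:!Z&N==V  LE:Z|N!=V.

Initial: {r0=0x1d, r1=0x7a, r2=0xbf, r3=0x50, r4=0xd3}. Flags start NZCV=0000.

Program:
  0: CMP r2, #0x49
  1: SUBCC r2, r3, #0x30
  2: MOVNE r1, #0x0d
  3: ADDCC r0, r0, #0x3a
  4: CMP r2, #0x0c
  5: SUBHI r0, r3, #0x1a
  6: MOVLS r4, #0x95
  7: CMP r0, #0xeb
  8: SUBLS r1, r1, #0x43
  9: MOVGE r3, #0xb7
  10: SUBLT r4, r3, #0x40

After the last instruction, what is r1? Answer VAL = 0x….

0: ✓ CMP  NZCV=0011
1: · SUBCC
2: ✓ MOVNE  r1←0x0d
3: · ADDCC
4: ✓ CMP  NZCV=1010
5: ✓ SUBHI  r0←0x36
6: · MOVLS
7: ✓ CMP  NZCV=0000
8: ✓ SUBLS  r1←0xca
9: ✓ MOVGE  r3←0xb7
10: · SUBLT

VAL = 0xca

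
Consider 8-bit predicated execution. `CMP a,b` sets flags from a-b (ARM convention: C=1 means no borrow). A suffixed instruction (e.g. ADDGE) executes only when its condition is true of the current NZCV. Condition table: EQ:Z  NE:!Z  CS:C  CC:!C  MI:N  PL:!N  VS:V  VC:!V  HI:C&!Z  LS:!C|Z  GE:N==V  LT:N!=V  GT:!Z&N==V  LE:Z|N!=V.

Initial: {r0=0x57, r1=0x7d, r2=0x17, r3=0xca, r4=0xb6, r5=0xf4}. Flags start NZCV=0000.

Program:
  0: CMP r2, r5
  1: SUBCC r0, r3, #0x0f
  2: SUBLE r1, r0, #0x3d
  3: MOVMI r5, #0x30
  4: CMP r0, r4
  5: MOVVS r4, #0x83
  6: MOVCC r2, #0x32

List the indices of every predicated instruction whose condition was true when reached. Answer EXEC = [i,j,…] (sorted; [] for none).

EXEC = [1]

[0] flags=0000 → (cmp)
[1] flags=0000 CC?T → r0=0xbb
[2] flags=0000 LE?F → skip
[3] flags=0000 MI?F → skip
[4] flags=0010 → (cmp)
[5] flags=0010 VS?F → skip
[6] flags=0010 CC?F → skip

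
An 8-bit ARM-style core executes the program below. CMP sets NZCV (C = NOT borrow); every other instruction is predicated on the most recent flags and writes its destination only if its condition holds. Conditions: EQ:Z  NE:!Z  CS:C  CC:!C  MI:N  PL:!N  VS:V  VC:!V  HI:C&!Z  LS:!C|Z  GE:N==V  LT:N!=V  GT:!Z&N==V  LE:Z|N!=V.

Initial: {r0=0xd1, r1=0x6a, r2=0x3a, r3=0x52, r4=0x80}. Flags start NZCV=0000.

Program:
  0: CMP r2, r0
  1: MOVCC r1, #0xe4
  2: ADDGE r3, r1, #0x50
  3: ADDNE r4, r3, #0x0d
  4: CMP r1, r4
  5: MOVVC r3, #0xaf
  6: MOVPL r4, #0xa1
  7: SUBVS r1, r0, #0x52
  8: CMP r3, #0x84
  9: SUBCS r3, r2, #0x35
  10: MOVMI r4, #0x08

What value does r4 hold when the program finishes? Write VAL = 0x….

VAL = 0x41

0: ✓ CMP  NZCV=0000
1: ✓ MOVCC  r1←0xe4
2: ✓ ADDGE  r3←0x34
3: ✓ ADDNE  r4←0x41
4: ✓ CMP  NZCV=1010
5: ✓ MOVVC  r3←0xaf
6: · MOVPL
7: · SUBVS
8: ✓ CMP  NZCV=0010
9: ✓ SUBCS  r3←0x05
10: · MOVMI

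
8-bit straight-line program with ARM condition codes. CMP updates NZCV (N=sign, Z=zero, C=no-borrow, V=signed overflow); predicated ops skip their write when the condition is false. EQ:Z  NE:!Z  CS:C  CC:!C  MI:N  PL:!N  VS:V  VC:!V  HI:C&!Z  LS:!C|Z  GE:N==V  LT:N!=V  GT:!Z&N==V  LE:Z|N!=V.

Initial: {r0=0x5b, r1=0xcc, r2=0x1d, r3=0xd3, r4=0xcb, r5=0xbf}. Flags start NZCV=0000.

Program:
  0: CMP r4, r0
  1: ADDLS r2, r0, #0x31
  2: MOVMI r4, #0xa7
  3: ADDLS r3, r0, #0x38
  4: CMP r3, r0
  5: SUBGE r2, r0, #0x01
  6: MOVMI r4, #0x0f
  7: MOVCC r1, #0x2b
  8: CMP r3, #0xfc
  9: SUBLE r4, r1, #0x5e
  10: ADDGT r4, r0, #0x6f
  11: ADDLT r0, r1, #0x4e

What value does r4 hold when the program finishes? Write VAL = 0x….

VAL = 0x6e

[0] flags=0011 → (cmp)
[1] flags=0011 LS?F → skip
[2] flags=0011 MI?F → skip
[3] flags=0011 LS?F → skip
[4] flags=0011 → (cmp)
[5] flags=0011 GE?F → skip
[6] flags=0011 MI?F → skip
[7] flags=0011 CC?F → skip
[8] flags=1000 → (cmp)
[9] flags=1000 LE?T → r4=0x6e
[10] flags=1000 GT?F → skip
[11] flags=1000 LT?T → r0=0x1a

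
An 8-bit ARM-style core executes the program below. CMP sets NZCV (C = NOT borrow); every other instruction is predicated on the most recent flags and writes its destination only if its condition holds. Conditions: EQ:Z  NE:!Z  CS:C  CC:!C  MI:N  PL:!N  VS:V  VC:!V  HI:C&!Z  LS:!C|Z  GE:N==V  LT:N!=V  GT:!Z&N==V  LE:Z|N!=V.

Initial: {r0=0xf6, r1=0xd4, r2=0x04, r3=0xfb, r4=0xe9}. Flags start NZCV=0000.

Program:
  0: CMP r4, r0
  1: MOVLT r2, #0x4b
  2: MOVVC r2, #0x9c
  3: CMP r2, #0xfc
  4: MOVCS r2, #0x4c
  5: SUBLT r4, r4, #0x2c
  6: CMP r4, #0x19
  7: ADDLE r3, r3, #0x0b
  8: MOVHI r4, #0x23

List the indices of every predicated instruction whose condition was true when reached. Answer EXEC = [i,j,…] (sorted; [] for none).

EXEC = [1,2,5,7,8]

0: ✓ CMP  NZCV=1000
1: ✓ MOVLT  r2←0x4b
2: ✓ MOVVC  r2←0x9c
3: ✓ CMP  NZCV=1000
4: · MOVCS
5: ✓ SUBLT  r4←0xbd
6: ✓ CMP  NZCV=1010
7: ✓ ADDLE  r3←0x06
8: ✓ MOVHI  r4←0x23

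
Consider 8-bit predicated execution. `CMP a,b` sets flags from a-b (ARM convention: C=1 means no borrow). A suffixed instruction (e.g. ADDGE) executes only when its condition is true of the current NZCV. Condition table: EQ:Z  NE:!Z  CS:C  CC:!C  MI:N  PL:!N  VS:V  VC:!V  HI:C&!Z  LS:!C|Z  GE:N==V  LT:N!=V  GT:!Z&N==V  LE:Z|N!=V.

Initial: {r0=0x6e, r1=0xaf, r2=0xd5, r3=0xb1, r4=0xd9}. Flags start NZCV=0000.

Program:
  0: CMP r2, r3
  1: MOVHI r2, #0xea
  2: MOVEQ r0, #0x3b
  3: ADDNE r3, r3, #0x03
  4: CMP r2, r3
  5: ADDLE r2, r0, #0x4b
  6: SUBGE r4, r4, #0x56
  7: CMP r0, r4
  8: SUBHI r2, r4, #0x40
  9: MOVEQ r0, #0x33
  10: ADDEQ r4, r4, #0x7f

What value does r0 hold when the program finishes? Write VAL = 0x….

VAL = 0x6e

[0] flags=0010 → (cmp)
[1] flags=0010 HI?T → r2=0xea
[2] flags=0010 EQ?F → skip
[3] flags=0010 NE?T → r3=0xb4
[4] flags=0010 → (cmp)
[5] flags=0010 LE?F → skip
[6] flags=0010 GE?T → r4=0x83
[7] flags=1001 → (cmp)
[8] flags=1001 HI?F → skip
[9] flags=1001 EQ?F → skip
[10] flags=1001 EQ?F → skip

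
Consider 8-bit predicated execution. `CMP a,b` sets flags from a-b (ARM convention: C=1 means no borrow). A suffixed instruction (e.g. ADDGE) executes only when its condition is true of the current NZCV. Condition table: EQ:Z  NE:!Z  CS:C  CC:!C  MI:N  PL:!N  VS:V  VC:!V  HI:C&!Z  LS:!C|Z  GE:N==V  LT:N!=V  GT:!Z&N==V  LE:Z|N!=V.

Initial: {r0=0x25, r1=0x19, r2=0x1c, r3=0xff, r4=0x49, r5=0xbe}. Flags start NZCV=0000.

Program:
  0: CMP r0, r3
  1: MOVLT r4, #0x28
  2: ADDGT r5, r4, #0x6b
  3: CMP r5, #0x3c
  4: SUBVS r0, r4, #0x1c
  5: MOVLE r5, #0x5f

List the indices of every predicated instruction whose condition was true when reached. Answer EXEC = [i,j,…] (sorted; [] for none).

EXEC = [2,4,5]

[0] flags=0000 → (cmp)
[1] flags=0000 LT?F → skip
[2] flags=0000 GT?T → r5=0xb4
[3] flags=0011 → (cmp)
[4] flags=0011 VS?T → r0=0x2d
[5] flags=0011 LE?T → r5=0x5f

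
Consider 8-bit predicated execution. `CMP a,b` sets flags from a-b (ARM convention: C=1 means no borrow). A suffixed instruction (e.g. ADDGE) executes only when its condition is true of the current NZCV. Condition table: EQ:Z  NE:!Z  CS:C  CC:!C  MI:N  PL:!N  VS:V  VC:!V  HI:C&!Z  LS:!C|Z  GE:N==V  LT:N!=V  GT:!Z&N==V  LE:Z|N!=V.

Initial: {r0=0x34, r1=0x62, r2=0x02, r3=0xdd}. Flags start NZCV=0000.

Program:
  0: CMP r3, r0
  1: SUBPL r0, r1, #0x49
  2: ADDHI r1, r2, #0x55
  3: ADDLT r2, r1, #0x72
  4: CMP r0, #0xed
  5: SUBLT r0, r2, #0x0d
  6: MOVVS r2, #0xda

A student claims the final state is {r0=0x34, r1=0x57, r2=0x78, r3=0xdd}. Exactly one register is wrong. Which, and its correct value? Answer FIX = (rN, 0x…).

FIX = (r2, 0xc9)

0: ✓ CMP  NZCV=1010
1: · SUBPL
2: ✓ ADDHI  r1←0x57
3: ✓ ADDLT  r2←0xc9
4: ✓ CMP  NZCV=0000
5: · SUBLT
6: · MOVVS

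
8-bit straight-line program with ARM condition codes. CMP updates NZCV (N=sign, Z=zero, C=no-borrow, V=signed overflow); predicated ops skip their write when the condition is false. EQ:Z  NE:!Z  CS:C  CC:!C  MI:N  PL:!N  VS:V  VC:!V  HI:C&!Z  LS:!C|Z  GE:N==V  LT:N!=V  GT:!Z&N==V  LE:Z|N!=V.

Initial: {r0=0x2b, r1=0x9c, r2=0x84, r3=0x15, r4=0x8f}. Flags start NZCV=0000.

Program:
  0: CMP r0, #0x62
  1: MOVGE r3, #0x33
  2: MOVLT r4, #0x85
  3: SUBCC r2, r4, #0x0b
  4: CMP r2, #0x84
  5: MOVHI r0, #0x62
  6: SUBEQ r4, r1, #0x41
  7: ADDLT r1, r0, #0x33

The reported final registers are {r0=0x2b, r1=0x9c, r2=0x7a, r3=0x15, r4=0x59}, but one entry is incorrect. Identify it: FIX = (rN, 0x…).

0: ✓ CMP  NZCV=1000
1: · MOVGE
2: ✓ MOVLT  r4←0x85
3: ✓ SUBCC  r2←0x7a
4: ✓ CMP  NZCV=1001
5: · MOVHI
6: · SUBEQ
7: · ADDLT

FIX = (r4, 0x85)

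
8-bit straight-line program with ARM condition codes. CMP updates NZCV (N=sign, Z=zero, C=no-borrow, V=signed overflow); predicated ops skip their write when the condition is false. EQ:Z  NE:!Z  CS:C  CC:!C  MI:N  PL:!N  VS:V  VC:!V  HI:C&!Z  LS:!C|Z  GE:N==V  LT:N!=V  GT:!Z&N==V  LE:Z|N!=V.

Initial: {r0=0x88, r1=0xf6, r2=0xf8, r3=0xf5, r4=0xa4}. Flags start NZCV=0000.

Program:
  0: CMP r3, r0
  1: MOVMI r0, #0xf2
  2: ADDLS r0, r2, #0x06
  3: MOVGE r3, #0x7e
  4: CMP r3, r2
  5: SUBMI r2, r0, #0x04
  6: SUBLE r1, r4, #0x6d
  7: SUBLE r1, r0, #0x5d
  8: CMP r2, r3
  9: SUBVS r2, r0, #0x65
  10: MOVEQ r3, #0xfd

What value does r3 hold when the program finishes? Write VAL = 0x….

VAL = 0x7e

0: ✓ CMP  NZCV=0010
1: · MOVMI
2: · ADDLS
3: ✓ MOVGE  r3←0x7e
4: ✓ CMP  NZCV=1001
5: ✓ SUBMI  r2←0x84
6: · SUBLE
7: · SUBLE
8: ✓ CMP  NZCV=0011
9: ✓ SUBVS  r2←0x23
10: · MOVEQ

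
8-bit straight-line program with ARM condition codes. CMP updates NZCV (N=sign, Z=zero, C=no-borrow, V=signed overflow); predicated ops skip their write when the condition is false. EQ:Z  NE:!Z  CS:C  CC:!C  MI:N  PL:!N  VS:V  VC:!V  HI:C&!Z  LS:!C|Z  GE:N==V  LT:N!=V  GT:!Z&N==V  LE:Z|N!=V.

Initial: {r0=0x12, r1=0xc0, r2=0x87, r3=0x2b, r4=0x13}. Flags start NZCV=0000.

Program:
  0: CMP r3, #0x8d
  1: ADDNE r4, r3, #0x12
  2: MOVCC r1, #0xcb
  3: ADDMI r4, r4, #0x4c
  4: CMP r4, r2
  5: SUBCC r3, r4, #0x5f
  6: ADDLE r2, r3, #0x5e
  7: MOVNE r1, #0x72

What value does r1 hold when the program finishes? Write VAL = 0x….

[0] flags=1001 → (cmp)
[1] flags=1001 NE?T → r4=0x3d
[2] flags=1001 CC?T → r1=0xcb
[3] flags=1001 MI?T → r4=0x89
[4] flags=0010 → (cmp)
[5] flags=0010 CC?F → skip
[6] flags=0010 LE?F → skip
[7] flags=0010 NE?T → r1=0x72

VAL = 0x72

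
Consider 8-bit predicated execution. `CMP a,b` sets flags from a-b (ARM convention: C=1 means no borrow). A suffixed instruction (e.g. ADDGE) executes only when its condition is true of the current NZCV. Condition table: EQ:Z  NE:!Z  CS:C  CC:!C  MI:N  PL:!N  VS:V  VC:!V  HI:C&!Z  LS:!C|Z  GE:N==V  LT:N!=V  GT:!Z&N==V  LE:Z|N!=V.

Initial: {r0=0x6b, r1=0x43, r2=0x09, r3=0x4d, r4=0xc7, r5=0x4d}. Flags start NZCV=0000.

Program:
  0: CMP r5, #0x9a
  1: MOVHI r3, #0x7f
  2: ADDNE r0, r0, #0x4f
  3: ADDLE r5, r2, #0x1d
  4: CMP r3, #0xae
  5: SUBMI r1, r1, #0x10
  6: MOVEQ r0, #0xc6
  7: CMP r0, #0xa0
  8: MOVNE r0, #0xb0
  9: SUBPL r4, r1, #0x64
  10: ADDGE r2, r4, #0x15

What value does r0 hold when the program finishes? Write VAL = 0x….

[0] flags=1001 → (cmp)
[1] flags=1001 HI?F → skip
[2] flags=1001 NE?T → r0=0xba
[3] flags=1001 LE?F → skip
[4] flags=1001 → (cmp)
[5] flags=1001 MI?T → r1=0x33
[6] flags=1001 EQ?F → skip
[7] flags=0010 → (cmp)
[8] flags=0010 NE?T → r0=0xb0
[9] flags=0010 PL?T → r4=0xcf
[10] flags=0010 GE?T → r2=0xe4

VAL = 0xb0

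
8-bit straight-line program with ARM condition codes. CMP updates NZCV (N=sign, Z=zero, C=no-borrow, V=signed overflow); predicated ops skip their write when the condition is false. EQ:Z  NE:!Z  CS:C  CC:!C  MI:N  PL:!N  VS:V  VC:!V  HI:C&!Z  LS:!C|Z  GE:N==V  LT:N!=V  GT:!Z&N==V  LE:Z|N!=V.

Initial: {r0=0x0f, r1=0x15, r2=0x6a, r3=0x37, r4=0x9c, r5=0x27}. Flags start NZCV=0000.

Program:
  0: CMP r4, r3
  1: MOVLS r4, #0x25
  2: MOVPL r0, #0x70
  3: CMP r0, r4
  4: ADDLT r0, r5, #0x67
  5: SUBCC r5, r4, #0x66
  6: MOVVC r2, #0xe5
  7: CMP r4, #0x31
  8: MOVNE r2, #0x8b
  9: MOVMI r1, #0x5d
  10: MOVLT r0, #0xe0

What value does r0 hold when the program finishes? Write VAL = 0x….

[0] flags=0011 → (cmp)
[1] flags=0011 LS?F → skip
[2] flags=0011 PL?T → r0=0x70
[3] flags=1001 → (cmp)
[4] flags=1001 LT?F → skip
[5] flags=1001 CC?T → r5=0x36
[6] flags=1001 VC?F → skip
[7] flags=0011 → (cmp)
[8] flags=0011 NE?T → r2=0x8b
[9] flags=0011 MI?F → skip
[10] flags=0011 LT?T → r0=0xe0

VAL = 0xe0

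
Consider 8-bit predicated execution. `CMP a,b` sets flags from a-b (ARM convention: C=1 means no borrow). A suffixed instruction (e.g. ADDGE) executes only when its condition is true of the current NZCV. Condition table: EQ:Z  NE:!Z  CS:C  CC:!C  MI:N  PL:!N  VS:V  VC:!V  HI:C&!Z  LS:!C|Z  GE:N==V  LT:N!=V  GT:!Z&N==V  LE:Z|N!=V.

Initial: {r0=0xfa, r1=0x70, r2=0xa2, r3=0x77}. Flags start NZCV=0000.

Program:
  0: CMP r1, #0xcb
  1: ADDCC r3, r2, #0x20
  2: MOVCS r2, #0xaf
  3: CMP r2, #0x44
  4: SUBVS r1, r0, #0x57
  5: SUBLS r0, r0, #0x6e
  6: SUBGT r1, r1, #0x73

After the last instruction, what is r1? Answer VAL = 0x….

0: ✓ CMP  NZCV=1001
1: ✓ ADDCC  r3←0xc2
2: · MOVCS
3: ✓ CMP  NZCV=0011
4: ✓ SUBVS  r1←0xa3
5: · SUBLS
6: · SUBGT

VAL = 0xa3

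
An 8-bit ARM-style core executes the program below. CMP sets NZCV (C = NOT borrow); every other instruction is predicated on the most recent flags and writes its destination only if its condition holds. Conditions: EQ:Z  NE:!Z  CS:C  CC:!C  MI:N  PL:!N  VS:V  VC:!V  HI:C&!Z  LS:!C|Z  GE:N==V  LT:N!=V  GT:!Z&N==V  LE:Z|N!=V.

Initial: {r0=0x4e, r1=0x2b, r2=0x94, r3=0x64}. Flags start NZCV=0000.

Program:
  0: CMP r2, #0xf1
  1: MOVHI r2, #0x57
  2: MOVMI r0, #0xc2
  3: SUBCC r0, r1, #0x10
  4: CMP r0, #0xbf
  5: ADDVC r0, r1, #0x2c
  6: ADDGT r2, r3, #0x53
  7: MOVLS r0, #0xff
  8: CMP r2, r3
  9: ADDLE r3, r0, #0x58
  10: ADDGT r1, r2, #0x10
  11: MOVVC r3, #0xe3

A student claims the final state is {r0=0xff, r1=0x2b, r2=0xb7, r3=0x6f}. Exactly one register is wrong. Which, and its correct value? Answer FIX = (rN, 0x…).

FIX = (r3, 0x57)

0: ✓ CMP  NZCV=1000
1: · MOVHI
2: ✓ MOVMI  r0←0xc2
3: ✓ SUBCC  r0←0x1b
4: ✓ CMP  NZCV=0000
5: ✓ ADDVC  r0←0x57
6: ✓ ADDGT  r2←0xb7
7: ✓ MOVLS  r0←0xff
8: ✓ CMP  NZCV=0011
9: ✓ ADDLE  r3←0x57
10: · ADDGT
11: · MOVVC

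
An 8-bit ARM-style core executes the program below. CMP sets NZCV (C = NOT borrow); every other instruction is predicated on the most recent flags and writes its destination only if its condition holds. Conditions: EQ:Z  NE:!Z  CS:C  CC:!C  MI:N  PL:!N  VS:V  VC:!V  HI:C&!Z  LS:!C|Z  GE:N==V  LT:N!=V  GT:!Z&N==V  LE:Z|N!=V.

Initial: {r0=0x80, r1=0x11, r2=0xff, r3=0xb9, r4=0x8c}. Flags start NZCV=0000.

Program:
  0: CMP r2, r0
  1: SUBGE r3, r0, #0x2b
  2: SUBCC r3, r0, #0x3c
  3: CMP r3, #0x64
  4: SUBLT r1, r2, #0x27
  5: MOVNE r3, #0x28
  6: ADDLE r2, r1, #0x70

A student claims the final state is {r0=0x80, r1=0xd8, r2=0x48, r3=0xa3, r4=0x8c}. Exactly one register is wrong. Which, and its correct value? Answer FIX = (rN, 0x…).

FIX = (r3, 0x28)

[0] flags=0010 → (cmp)
[1] flags=0010 GE?T → r3=0x55
[2] flags=0010 CC?F → skip
[3] flags=1000 → (cmp)
[4] flags=1000 LT?T → r1=0xd8
[5] flags=1000 NE?T → r3=0x28
[6] flags=1000 LE?T → r2=0x48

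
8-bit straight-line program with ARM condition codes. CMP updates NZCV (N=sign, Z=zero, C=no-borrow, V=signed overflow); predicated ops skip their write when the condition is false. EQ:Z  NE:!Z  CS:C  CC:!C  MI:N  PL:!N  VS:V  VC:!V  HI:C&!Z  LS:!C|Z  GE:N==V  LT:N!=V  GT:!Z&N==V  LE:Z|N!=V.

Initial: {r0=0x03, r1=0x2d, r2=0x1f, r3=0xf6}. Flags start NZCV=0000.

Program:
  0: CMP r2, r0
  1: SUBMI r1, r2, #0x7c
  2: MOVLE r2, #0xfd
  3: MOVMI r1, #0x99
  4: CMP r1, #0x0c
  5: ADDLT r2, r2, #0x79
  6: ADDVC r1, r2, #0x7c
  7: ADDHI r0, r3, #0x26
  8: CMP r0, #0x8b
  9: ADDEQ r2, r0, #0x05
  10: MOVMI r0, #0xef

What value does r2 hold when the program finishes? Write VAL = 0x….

VAL = 0x1f

0: ✓ CMP  NZCV=0010
1: · SUBMI
2: · MOVLE
3: · MOVMI
4: ✓ CMP  NZCV=0010
5: · ADDLT
6: ✓ ADDVC  r1←0x9b
7: ✓ ADDHI  r0←0x1c
8: ✓ CMP  NZCV=1001
9: · ADDEQ
10: ✓ MOVMI  r0←0xef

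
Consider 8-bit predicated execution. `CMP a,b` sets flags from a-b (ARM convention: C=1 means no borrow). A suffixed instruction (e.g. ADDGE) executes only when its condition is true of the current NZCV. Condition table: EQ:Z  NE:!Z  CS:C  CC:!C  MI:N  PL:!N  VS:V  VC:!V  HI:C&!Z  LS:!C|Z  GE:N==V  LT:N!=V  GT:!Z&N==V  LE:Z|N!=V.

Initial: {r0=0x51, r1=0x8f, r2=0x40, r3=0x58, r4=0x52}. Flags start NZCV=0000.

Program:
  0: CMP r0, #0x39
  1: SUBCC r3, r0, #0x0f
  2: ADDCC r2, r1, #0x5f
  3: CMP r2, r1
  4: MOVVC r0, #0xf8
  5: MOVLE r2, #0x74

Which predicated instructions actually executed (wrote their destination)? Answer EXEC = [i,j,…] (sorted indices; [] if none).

EXEC = []

[0] flags=0010 → (cmp)
[1] flags=0010 CC?F → skip
[2] flags=0010 CC?F → skip
[3] flags=1001 → (cmp)
[4] flags=1001 VC?F → skip
[5] flags=1001 LE?F → skip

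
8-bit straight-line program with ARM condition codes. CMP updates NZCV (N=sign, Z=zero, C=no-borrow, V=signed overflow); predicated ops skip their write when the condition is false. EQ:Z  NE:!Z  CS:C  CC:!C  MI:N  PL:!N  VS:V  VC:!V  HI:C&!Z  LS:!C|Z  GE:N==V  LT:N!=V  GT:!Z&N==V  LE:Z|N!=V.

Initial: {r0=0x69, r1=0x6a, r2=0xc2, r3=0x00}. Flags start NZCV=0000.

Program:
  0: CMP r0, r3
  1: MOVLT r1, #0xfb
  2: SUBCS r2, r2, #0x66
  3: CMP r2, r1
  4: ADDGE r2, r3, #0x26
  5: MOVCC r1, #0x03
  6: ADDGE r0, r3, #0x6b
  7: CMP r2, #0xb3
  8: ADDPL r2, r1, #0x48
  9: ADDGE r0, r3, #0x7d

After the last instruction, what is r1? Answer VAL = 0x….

VAL = 0x03

0: ✓ CMP  NZCV=0010
1: · MOVLT
2: ✓ SUBCS  r2←0x5c
3: ✓ CMP  NZCV=1000
4: · ADDGE
5: ✓ MOVCC  r1←0x03
6: · ADDGE
7: ✓ CMP  NZCV=1001
8: · ADDPL
9: ✓ ADDGE  r0←0x7d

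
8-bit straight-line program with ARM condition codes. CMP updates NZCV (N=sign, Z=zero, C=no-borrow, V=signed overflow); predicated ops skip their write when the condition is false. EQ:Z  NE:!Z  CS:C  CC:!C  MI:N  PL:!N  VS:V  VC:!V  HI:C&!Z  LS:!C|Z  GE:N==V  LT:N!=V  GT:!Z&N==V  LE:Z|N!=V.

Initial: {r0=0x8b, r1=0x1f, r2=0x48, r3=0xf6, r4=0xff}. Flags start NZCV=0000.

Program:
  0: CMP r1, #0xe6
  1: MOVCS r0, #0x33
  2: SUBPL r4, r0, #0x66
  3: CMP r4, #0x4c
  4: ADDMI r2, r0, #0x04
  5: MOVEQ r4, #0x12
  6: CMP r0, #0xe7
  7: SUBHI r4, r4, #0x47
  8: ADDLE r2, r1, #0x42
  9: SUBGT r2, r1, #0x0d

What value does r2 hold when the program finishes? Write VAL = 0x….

VAL = 0x61

[0] flags=0000 → (cmp)
[1] flags=0000 CS?F → skip
[2] flags=0000 PL?T → r4=0x25
[3] flags=1000 → (cmp)
[4] flags=1000 MI?T → r2=0x8f
[5] flags=1000 EQ?F → skip
[6] flags=1000 → (cmp)
[7] flags=1000 HI?F → skip
[8] flags=1000 LE?T → r2=0x61
[9] flags=1000 GT?F → skip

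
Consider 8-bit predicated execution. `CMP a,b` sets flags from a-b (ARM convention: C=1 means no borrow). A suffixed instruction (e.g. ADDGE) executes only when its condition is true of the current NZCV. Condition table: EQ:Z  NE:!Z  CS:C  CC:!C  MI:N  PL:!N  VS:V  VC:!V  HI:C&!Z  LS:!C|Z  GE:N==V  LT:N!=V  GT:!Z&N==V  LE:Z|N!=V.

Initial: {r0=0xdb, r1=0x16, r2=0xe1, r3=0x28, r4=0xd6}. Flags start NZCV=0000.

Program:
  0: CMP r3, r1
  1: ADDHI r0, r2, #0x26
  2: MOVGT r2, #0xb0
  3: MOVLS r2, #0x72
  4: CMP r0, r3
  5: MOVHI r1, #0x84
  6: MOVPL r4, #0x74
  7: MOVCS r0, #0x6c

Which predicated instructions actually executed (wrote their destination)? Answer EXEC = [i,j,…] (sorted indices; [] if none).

[0] flags=0010 → (cmp)
[1] flags=0010 HI?T → r0=0x07
[2] flags=0010 GT?T → r2=0xb0
[3] flags=0010 LS?F → skip
[4] flags=1000 → (cmp)
[5] flags=1000 HI?F → skip
[6] flags=1000 PL?F → skip
[7] flags=1000 CS?F → skip

EXEC = [1,2]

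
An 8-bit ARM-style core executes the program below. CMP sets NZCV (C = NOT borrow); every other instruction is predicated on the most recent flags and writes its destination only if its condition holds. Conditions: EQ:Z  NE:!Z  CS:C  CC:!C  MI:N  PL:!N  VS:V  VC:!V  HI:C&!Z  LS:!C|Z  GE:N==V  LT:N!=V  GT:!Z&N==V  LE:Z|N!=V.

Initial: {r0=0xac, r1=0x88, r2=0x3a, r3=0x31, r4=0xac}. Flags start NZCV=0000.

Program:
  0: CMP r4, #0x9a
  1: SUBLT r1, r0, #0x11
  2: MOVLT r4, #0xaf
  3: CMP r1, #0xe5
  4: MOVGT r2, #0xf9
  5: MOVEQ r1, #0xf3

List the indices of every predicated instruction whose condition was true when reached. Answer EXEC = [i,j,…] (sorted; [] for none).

EXEC = []

0: ✓ CMP  NZCV=0010
1: · SUBLT
2: · MOVLT
3: ✓ CMP  NZCV=1000
4: · MOVGT
5: · MOVEQ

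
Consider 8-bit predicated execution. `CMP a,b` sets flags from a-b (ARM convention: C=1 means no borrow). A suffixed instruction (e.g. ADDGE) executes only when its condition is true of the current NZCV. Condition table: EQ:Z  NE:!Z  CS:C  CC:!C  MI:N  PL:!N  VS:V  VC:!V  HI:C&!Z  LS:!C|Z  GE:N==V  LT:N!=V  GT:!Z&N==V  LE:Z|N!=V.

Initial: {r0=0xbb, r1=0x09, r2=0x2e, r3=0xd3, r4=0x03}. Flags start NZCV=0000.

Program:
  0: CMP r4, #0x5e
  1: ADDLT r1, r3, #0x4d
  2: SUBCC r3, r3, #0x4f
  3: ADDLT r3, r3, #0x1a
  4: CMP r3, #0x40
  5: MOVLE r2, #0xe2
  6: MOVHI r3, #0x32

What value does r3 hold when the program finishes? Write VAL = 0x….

VAL = 0x32

0: ✓ CMP  NZCV=1000
1: ✓ ADDLT  r1←0x20
2: ✓ SUBCC  r3←0x84
3: ✓ ADDLT  r3←0x9e
4: ✓ CMP  NZCV=0011
5: ✓ MOVLE  r2←0xe2
6: ✓ MOVHI  r3←0x32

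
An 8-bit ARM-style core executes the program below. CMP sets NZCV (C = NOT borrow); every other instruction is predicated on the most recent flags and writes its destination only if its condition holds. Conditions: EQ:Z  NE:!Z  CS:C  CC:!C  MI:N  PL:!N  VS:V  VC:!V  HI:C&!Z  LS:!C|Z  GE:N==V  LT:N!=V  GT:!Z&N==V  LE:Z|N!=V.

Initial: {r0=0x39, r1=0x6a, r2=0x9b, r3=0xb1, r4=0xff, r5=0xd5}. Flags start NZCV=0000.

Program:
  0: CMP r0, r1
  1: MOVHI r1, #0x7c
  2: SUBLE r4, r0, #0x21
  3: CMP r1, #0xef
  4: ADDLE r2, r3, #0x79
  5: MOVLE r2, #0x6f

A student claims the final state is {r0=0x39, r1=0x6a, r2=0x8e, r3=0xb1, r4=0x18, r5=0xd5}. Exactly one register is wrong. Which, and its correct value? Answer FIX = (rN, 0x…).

[0] flags=1000 → (cmp)
[1] flags=1000 HI?F → skip
[2] flags=1000 LE?T → r4=0x18
[3] flags=0000 → (cmp)
[4] flags=0000 LE?F → skip
[5] flags=0000 LE?F → skip

FIX = (r2, 0x9b)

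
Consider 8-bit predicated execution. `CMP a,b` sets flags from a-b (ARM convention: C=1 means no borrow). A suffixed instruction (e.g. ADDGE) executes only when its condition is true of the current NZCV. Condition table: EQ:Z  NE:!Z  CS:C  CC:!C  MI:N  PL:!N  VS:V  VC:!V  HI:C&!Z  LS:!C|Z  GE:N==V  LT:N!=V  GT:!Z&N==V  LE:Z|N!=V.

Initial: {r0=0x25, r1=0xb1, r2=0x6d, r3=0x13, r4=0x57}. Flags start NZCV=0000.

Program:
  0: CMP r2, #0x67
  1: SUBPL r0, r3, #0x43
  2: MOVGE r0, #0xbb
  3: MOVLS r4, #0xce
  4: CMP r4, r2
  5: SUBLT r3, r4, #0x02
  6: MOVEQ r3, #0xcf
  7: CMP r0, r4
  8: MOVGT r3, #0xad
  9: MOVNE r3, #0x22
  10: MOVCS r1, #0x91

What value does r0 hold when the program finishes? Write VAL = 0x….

VAL = 0xbb

0: ✓ CMP  NZCV=0010
1: ✓ SUBPL  r0←0xd0
2: ✓ MOVGE  r0←0xbb
3: · MOVLS
4: ✓ CMP  NZCV=1000
5: ✓ SUBLT  r3←0x55
6: · MOVEQ
7: ✓ CMP  NZCV=0011
8: · MOVGT
9: ✓ MOVNE  r3←0x22
10: ✓ MOVCS  r1←0x91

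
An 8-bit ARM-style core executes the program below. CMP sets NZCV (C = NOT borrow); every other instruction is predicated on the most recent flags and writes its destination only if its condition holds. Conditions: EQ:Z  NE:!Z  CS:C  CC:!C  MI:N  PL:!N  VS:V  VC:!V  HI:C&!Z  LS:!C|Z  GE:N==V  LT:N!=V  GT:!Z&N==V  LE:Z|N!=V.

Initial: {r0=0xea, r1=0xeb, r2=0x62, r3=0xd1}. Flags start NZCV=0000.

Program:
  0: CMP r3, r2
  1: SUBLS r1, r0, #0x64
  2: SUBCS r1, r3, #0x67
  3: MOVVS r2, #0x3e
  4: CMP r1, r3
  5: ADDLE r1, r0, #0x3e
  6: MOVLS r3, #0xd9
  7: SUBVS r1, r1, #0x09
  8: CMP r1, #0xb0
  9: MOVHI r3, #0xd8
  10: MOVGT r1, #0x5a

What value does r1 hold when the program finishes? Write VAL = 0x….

VAL = 0x5a

[0] flags=0011 → (cmp)
[1] flags=0011 LS?F → skip
[2] flags=0011 CS?T → r1=0x6a
[3] flags=0011 VS?T → r2=0x3e
[4] flags=1001 → (cmp)
[5] flags=1001 LE?F → skip
[6] flags=1001 LS?T → r3=0xd9
[7] flags=1001 VS?T → r1=0x61
[8] flags=1001 → (cmp)
[9] flags=1001 HI?F → skip
[10] flags=1001 GT?T → r1=0x5a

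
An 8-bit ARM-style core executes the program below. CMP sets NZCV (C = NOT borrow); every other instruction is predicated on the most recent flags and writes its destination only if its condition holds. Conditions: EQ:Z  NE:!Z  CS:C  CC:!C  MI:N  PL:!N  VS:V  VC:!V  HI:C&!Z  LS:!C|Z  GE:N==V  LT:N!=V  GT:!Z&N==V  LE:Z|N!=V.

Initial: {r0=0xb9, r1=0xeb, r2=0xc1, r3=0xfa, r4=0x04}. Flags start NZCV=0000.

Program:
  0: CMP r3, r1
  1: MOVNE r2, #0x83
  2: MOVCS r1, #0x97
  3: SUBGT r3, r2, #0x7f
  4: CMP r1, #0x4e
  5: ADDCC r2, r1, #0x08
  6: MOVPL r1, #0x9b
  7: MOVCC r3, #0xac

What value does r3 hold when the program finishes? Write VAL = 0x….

VAL = 0x04

[0] flags=0010 → (cmp)
[1] flags=0010 NE?T → r2=0x83
[2] flags=0010 CS?T → r1=0x97
[3] flags=0010 GT?T → r3=0x04
[4] flags=0011 → (cmp)
[5] flags=0011 CC?F → skip
[6] flags=0011 PL?T → r1=0x9b
[7] flags=0011 CC?F → skip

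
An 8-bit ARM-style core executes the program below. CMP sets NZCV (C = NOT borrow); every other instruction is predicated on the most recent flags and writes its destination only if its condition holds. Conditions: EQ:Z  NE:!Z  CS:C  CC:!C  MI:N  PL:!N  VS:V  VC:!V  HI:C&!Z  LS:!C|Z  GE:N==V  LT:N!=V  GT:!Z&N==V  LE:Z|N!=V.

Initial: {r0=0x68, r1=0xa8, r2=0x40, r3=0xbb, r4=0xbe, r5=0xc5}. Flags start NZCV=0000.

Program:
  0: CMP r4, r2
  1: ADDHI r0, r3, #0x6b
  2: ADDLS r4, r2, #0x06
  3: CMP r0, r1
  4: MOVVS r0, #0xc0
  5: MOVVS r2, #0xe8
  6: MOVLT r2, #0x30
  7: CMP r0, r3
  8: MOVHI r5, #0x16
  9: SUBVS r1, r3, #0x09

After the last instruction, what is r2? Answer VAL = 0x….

VAL = 0x40

[0] flags=0011 → (cmp)
[1] flags=0011 HI?T → r0=0x26
[2] flags=0011 LS?F → skip
[3] flags=0000 → (cmp)
[4] flags=0000 VS?F → skip
[5] flags=0000 VS?F → skip
[6] flags=0000 LT?F → skip
[7] flags=0000 → (cmp)
[8] flags=0000 HI?F → skip
[9] flags=0000 VS?F → skip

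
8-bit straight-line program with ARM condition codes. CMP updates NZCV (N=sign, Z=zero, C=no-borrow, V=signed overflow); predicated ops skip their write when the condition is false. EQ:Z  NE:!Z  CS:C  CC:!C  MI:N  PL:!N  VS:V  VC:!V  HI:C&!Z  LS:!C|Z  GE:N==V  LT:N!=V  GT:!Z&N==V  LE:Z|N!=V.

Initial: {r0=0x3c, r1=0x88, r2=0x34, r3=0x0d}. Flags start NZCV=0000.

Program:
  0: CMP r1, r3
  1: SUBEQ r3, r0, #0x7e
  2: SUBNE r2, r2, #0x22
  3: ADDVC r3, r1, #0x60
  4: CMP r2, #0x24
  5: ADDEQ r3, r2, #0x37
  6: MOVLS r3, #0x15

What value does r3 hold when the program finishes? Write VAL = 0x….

VAL = 0x15

[0] flags=0011 → (cmp)
[1] flags=0011 EQ?F → skip
[2] flags=0011 NE?T → r2=0x12
[3] flags=0011 VC?F → skip
[4] flags=1000 → (cmp)
[5] flags=1000 EQ?F → skip
[6] flags=1000 LS?T → r3=0x15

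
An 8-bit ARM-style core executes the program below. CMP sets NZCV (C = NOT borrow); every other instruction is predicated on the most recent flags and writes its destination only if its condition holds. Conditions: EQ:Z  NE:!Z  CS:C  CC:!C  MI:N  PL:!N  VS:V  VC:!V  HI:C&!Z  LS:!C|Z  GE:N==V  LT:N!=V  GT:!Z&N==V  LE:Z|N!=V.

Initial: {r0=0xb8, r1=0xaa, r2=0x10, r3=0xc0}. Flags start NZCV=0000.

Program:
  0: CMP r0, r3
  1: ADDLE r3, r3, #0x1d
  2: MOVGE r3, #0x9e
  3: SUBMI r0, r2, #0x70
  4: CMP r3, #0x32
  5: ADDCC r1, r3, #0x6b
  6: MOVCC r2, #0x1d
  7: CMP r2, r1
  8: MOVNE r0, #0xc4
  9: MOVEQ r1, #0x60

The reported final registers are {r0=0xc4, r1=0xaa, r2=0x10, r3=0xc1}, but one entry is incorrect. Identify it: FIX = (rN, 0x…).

FIX = (r3, 0xdd)

0: ✓ CMP  NZCV=1000
1: ✓ ADDLE  r3←0xdd
2: · MOVGE
3: ✓ SUBMI  r0←0xa0
4: ✓ CMP  NZCV=1010
5: · ADDCC
6: · MOVCC
7: ✓ CMP  NZCV=0000
8: ✓ MOVNE  r0←0xc4
9: · MOVEQ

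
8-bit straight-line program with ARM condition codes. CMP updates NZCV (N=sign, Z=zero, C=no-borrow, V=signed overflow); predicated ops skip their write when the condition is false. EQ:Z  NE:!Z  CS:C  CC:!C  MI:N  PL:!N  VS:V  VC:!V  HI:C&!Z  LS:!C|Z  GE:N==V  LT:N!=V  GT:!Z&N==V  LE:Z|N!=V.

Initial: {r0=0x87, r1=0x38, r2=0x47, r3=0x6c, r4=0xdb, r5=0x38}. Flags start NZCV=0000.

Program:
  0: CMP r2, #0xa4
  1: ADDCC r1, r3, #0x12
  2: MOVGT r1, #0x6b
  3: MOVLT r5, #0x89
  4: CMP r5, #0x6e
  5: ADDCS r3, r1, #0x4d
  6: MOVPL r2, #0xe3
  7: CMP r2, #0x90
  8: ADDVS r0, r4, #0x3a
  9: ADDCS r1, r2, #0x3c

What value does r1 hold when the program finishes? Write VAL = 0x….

[0] flags=1001 → (cmp)
[1] flags=1001 CC?T → r1=0x7e
[2] flags=1001 GT?T → r1=0x6b
[3] flags=1001 LT?F → skip
[4] flags=1000 → (cmp)
[5] flags=1000 CS?F → skip
[6] flags=1000 PL?F → skip
[7] flags=1001 → (cmp)
[8] flags=1001 VS?T → r0=0x15
[9] flags=1001 CS?F → skip

VAL = 0x6b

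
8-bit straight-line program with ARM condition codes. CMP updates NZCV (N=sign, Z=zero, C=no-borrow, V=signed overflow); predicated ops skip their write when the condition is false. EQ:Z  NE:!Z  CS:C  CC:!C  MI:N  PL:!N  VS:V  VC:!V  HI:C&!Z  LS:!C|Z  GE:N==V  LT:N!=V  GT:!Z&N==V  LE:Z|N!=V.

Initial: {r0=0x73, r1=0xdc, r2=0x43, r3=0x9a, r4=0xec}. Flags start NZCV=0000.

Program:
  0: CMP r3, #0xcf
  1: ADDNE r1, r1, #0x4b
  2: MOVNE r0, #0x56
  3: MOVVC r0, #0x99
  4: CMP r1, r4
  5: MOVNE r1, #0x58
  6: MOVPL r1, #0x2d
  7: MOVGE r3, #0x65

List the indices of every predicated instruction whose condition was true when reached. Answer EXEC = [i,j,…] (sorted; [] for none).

EXEC = [1,2,3,5,6,7]

[0] flags=1000 → (cmp)
[1] flags=1000 NE?T → r1=0x27
[2] flags=1000 NE?T → r0=0x56
[3] flags=1000 VC?T → r0=0x99
[4] flags=0000 → (cmp)
[5] flags=0000 NE?T → r1=0x58
[6] flags=0000 PL?T → r1=0x2d
[7] flags=0000 GE?T → r3=0x65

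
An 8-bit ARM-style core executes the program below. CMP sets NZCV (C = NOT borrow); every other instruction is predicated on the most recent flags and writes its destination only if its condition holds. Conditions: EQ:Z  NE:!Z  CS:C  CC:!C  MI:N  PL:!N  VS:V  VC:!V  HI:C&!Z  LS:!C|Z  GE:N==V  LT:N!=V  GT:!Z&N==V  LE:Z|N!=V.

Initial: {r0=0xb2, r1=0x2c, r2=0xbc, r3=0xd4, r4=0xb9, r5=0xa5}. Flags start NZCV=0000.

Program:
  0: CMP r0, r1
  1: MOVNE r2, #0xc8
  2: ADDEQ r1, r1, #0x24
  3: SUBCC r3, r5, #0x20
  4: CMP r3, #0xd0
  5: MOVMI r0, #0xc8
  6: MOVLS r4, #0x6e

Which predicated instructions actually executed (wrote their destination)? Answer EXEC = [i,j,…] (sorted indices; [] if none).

[0] flags=1010 → (cmp)
[1] flags=1010 NE?T → r2=0xc8
[2] flags=1010 EQ?F → skip
[3] flags=1010 CC?F → skip
[4] flags=0010 → (cmp)
[5] flags=0010 MI?F → skip
[6] flags=0010 LS?F → skip

EXEC = [1]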